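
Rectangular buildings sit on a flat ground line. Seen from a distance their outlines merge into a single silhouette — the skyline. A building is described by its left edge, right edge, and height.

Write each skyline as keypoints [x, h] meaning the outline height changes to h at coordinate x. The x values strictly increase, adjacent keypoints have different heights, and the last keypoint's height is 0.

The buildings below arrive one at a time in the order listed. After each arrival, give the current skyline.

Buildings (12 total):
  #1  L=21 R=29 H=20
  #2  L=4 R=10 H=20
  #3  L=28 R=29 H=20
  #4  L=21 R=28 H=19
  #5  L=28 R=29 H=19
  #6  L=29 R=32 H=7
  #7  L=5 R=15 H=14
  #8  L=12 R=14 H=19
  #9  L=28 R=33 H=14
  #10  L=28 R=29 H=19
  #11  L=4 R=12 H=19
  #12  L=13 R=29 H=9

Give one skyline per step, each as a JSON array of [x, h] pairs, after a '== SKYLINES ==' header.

== SKYLINES ==
[[21,20],[29,0]]
[[4,20],[10,0],[21,20],[29,0]]
[[4,20],[10,0],[21,20],[29,0]]
[[4,20],[10,0],[21,20],[29,0]]
[[4,20],[10,0],[21,20],[29,0]]
[[4,20],[10,0],[21,20],[29,7],[32,0]]
[[4,20],[10,14],[15,0],[21,20],[29,7],[32,0]]
[[4,20],[10,14],[12,19],[14,14],[15,0],[21,20],[29,7],[32,0]]
[[4,20],[10,14],[12,19],[14,14],[15,0],[21,20],[29,14],[33,0]]
[[4,20],[10,14],[12,19],[14,14],[15,0],[21,20],[29,14],[33,0]]
[[4,20],[10,19],[14,14],[15,0],[21,20],[29,14],[33,0]]
[[4,20],[10,19],[14,14],[15,9],[21,20],[29,14],[33,0]]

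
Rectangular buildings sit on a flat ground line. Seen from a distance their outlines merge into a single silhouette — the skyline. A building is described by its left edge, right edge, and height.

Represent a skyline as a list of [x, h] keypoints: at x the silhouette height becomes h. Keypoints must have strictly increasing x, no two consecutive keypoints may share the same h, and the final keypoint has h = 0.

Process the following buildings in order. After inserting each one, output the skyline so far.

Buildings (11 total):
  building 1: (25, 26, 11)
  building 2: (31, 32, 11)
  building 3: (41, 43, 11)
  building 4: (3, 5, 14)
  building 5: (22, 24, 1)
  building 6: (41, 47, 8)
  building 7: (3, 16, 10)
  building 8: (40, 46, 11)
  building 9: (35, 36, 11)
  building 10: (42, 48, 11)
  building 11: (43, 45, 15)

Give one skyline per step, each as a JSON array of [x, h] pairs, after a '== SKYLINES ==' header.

== SKYLINES ==
[[25,11],[26,0]]
[[25,11],[26,0],[31,11],[32,0]]
[[25,11],[26,0],[31,11],[32,0],[41,11],[43,0]]
[[3,14],[5,0],[25,11],[26,0],[31,11],[32,0],[41,11],[43,0]]
[[3,14],[5,0],[22,1],[24,0],[25,11],[26,0],[31,11],[32,0],[41,11],[43,0]]
[[3,14],[5,0],[22,1],[24,0],[25,11],[26,0],[31,11],[32,0],[41,11],[43,8],[47,0]]
[[3,14],[5,10],[16,0],[22,1],[24,0],[25,11],[26,0],[31,11],[32,0],[41,11],[43,8],[47,0]]
[[3,14],[5,10],[16,0],[22,1],[24,0],[25,11],[26,0],[31,11],[32,0],[40,11],[46,8],[47,0]]
[[3,14],[5,10],[16,0],[22,1],[24,0],[25,11],[26,0],[31,11],[32,0],[35,11],[36,0],[40,11],[46,8],[47,0]]
[[3,14],[5,10],[16,0],[22,1],[24,0],[25,11],[26,0],[31,11],[32,0],[35,11],[36,0],[40,11],[48,0]]
[[3,14],[5,10],[16,0],[22,1],[24,0],[25,11],[26,0],[31,11],[32,0],[35,11],[36,0],[40,11],[43,15],[45,11],[48,0]]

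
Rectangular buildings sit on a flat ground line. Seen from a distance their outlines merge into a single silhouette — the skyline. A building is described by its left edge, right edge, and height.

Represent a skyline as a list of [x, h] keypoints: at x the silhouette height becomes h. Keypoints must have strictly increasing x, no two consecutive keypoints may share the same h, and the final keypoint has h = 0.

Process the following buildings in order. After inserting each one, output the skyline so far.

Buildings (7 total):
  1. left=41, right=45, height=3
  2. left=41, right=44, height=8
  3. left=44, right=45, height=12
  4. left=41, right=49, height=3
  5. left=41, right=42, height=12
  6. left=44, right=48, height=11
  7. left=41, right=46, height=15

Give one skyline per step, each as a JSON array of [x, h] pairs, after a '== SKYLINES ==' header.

== SKYLINES ==
[[41,3],[45,0]]
[[41,8],[44,3],[45,0]]
[[41,8],[44,12],[45,0]]
[[41,8],[44,12],[45,3],[49,0]]
[[41,12],[42,8],[44,12],[45,3],[49,0]]
[[41,12],[42,8],[44,12],[45,11],[48,3],[49,0]]
[[41,15],[46,11],[48,3],[49,0]]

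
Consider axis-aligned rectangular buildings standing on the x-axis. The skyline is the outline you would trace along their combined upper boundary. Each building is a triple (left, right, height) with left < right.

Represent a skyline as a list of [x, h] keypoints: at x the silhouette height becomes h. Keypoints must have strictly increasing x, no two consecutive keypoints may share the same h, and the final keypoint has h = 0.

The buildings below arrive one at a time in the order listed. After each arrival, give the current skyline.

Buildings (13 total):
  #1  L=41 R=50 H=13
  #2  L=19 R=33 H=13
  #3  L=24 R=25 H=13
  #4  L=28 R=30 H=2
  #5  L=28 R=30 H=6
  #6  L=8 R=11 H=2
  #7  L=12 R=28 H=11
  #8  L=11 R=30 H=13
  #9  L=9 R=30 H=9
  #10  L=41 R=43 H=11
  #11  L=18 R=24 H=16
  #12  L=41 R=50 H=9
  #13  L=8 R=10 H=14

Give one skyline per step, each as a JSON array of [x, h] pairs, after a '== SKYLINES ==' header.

== SKYLINES ==
[[41,13],[50,0]]
[[19,13],[33,0],[41,13],[50,0]]
[[19,13],[33,0],[41,13],[50,0]]
[[19,13],[33,0],[41,13],[50,0]]
[[19,13],[33,0],[41,13],[50,0]]
[[8,2],[11,0],[19,13],[33,0],[41,13],[50,0]]
[[8,2],[11,0],[12,11],[19,13],[33,0],[41,13],[50,0]]
[[8,2],[11,13],[33,0],[41,13],[50,0]]
[[8,2],[9,9],[11,13],[33,0],[41,13],[50,0]]
[[8,2],[9,9],[11,13],[33,0],[41,13],[50,0]]
[[8,2],[9,9],[11,13],[18,16],[24,13],[33,0],[41,13],[50,0]]
[[8,2],[9,9],[11,13],[18,16],[24,13],[33,0],[41,13],[50,0]]
[[8,14],[10,9],[11,13],[18,16],[24,13],[33,0],[41,13],[50,0]]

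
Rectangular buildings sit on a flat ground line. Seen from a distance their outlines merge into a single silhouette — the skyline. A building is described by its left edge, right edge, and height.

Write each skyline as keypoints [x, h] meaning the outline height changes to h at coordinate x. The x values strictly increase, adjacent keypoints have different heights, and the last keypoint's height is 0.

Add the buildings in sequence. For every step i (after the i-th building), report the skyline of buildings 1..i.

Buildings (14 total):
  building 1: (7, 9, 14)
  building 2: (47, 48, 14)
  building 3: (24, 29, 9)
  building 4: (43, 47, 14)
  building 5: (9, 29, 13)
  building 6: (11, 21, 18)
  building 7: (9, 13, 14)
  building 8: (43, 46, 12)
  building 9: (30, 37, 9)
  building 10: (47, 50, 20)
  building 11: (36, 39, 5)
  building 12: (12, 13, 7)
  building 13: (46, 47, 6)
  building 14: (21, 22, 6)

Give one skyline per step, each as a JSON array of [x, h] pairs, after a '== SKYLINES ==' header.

== SKYLINES ==
[[7,14],[9,0]]
[[7,14],[9,0],[47,14],[48,0]]
[[7,14],[9,0],[24,9],[29,0],[47,14],[48,0]]
[[7,14],[9,0],[24,9],[29,0],[43,14],[48,0]]
[[7,14],[9,13],[29,0],[43,14],[48,0]]
[[7,14],[9,13],[11,18],[21,13],[29,0],[43,14],[48,0]]
[[7,14],[11,18],[21,13],[29,0],[43,14],[48,0]]
[[7,14],[11,18],[21,13],[29,0],[43,14],[48,0]]
[[7,14],[11,18],[21,13],[29,0],[30,9],[37,0],[43,14],[48,0]]
[[7,14],[11,18],[21,13],[29,0],[30,9],[37,0],[43,14],[47,20],[50,0]]
[[7,14],[11,18],[21,13],[29,0],[30,9],[37,5],[39,0],[43,14],[47,20],[50,0]]
[[7,14],[11,18],[21,13],[29,0],[30,9],[37,5],[39,0],[43,14],[47,20],[50,0]]
[[7,14],[11,18],[21,13],[29,0],[30,9],[37,5],[39,0],[43,14],[47,20],[50,0]]
[[7,14],[11,18],[21,13],[29,0],[30,9],[37,5],[39,0],[43,14],[47,20],[50,0]]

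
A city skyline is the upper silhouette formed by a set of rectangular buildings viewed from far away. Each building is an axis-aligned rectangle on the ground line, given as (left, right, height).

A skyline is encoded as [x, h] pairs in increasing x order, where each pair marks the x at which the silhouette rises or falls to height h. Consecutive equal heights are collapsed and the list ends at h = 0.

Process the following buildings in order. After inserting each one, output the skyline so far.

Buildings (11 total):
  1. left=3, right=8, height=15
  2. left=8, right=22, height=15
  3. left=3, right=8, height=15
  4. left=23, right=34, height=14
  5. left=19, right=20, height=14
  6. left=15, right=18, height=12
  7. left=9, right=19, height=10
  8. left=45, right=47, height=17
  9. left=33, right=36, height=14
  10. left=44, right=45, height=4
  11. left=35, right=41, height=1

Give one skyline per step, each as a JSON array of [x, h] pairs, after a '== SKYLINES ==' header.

== SKYLINES ==
[[3,15],[8,0]]
[[3,15],[22,0]]
[[3,15],[22,0]]
[[3,15],[22,0],[23,14],[34,0]]
[[3,15],[22,0],[23,14],[34,0]]
[[3,15],[22,0],[23,14],[34,0]]
[[3,15],[22,0],[23,14],[34,0]]
[[3,15],[22,0],[23,14],[34,0],[45,17],[47,0]]
[[3,15],[22,0],[23,14],[36,0],[45,17],[47,0]]
[[3,15],[22,0],[23,14],[36,0],[44,4],[45,17],[47,0]]
[[3,15],[22,0],[23,14],[36,1],[41,0],[44,4],[45,17],[47,0]]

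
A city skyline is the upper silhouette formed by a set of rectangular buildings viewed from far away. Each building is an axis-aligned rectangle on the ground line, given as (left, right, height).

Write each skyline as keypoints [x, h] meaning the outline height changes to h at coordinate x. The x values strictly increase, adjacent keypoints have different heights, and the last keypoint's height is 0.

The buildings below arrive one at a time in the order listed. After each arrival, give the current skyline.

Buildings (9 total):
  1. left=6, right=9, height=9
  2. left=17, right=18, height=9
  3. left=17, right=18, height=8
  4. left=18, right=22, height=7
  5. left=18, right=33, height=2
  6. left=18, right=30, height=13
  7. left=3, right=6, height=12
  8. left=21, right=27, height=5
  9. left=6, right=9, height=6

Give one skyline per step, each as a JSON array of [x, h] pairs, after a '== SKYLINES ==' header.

== SKYLINES ==
[[6,9],[9,0]]
[[6,9],[9,0],[17,9],[18,0]]
[[6,9],[9,0],[17,9],[18,0]]
[[6,9],[9,0],[17,9],[18,7],[22,0]]
[[6,9],[9,0],[17,9],[18,7],[22,2],[33,0]]
[[6,9],[9,0],[17,9],[18,13],[30,2],[33,0]]
[[3,12],[6,9],[9,0],[17,9],[18,13],[30,2],[33,0]]
[[3,12],[6,9],[9,0],[17,9],[18,13],[30,2],[33,0]]
[[3,12],[6,9],[9,0],[17,9],[18,13],[30,2],[33,0]]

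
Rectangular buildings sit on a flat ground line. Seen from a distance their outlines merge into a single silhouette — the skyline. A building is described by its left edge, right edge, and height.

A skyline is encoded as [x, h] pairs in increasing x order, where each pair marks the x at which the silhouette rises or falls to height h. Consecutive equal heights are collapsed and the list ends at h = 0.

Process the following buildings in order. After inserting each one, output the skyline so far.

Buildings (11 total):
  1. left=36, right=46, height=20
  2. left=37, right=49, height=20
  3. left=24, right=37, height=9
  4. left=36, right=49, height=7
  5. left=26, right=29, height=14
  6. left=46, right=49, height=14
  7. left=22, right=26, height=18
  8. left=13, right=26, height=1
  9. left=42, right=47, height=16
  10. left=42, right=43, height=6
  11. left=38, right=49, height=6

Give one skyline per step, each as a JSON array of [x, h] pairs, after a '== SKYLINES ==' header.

== SKYLINES ==
[[36,20],[46,0]]
[[36,20],[49,0]]
[[24,9],[36,20],[49,0]]
[[24,9],[36,20],[49,0]]
[[24,9],[26,14],[29,9],[36,20],[49,0]]
[[24,9],[26,14],[29,9],[36,20],[49,0]]
[[22,18],[26,14],[29,9],[36,20],[49,0]]
[[13,1],[22,18],[26,14],[29,9],[36,20],[49,0]]
[[13,1],[22,18],[26,14],[29,9],[36,20],[49,0]]
[[13,1],[22,18],[26,14],[29,9],[36,20],[49,0]]
[[13,1],[22,18],[26,14],[29,9],[36,20],[49,0]]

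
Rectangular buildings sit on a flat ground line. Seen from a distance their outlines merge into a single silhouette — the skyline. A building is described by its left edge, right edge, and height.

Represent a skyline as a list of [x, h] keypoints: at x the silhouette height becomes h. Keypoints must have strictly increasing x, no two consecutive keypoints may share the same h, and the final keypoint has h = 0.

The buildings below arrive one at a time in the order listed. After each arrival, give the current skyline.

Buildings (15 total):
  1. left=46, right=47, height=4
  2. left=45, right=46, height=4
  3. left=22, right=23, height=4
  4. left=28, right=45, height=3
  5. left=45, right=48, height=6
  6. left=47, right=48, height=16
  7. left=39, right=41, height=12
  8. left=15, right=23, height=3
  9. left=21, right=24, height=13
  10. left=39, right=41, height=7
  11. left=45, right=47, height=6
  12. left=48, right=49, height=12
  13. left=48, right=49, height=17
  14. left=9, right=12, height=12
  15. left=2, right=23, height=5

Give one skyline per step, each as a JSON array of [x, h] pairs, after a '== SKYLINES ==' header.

== SKYLINES ==
[[46,4],[47,0]]
[[45,4],[47,0]]
[[22,4],[23,0],[45,4],[47,0]]
[[22,4],[23,0],[28,3],[45,4],[47,0]]
[[22,4],[23,0],[28,3],[45,6],[48,0]]
[[22,4],[23,0],[28,3],[45,6],[47,16],[48,0]]
[[22,4],[23,0],[28,3],[39,12],[41,3],[45,6],[47,16],[48,0]]
[[15,3],[22,4],[23,0],[28,3],[39,12],[41,3],[45,6],[47,16],[48,0]]
[[15,3],[21,13],[24,0],[28,3],[39,12],[41,3],[45,6],[47,16],[48,0]]
[[15,3],[21,13],[24,0],[28,3],[39,12],[41,3],[45,6],[47,16],[48,0]]
[[15,3],[21,13],[24,0],[28,3],[39,12],[41,3],[45,6],[47,16],[48,0]]
[[15,3],[21,13],[24,0],[28,3],[39,12],[41,3],[45,6],[47,16],[48,12],[49,0]]
[[15,3],[21,13],[24,0],[28,3],[39,12],[41,3],[45,6],[47,16],[48,17],[49,0]]
[[9,12],[12,0],[15,3],[21,13],[24,0],[28,3],[39,12],[41,3],[45,6],[47,16],[48,17],[49,0]]
[[2,5],[9,12],[12,5],[21,13],[24,0],[28,3],[39,12],[41,3],[45,6],[47,16],[48,17],[49,0]]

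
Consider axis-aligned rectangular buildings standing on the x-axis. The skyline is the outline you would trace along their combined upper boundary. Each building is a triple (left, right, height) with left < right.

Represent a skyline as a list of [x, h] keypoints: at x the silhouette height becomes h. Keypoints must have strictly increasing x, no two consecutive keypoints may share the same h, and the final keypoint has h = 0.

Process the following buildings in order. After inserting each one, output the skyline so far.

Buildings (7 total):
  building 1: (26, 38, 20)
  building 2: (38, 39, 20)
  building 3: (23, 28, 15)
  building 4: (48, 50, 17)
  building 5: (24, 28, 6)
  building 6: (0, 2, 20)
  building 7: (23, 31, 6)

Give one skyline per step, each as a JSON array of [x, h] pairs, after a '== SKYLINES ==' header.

== SKYLINES ==
[[26,20],[38,0]]
[[26,20],[39,0]]
[[23,15],[26,20],[39,0]]
[[23,15],[26,20],[39,0],[48,17],[50,0]]
[[23,15],[26,20],[39,0],[48,17],[50,0]]
[[0,20],[2,0],[23,15],[26,20],[39,0],[48,17],[50,0]]
[[0,20],[2,0],[23,15],[26,20],[39,0],[48,17],[50,0]]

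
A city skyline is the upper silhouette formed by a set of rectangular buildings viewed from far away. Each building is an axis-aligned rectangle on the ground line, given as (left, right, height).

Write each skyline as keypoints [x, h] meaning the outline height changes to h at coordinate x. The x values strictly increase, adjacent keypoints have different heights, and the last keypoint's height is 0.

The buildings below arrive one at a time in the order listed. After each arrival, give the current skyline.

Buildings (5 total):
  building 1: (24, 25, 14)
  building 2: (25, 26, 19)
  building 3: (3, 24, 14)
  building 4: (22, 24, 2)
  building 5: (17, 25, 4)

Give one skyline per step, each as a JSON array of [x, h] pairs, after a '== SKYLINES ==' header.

== SKYLINES ==
[[24,14],[25,0]]
[[24,14],[25,19],[26,0]]
[[3,14],[25,19],[26,0]]
[[3,14],[25,19],[26,0]]
[[3,14],[25,19],[26,0]]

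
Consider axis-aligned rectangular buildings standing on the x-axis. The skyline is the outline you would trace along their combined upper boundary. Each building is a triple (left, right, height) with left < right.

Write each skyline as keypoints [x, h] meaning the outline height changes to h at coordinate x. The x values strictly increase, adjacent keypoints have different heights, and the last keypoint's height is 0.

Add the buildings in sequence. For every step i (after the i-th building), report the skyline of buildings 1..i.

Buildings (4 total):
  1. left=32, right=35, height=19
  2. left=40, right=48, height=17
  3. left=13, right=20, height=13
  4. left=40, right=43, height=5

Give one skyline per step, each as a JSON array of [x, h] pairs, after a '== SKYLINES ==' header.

== SKYLINES ==
[[32,19],[35,0]]
[[32,19],[35,0],[40,17],[48,0]]
[[13,13],[20,0],[32,19],[35,0],[40,17],[48,0]]
[[13,13],[20,0],[32,19],[35,0],[40,17],[48,0]]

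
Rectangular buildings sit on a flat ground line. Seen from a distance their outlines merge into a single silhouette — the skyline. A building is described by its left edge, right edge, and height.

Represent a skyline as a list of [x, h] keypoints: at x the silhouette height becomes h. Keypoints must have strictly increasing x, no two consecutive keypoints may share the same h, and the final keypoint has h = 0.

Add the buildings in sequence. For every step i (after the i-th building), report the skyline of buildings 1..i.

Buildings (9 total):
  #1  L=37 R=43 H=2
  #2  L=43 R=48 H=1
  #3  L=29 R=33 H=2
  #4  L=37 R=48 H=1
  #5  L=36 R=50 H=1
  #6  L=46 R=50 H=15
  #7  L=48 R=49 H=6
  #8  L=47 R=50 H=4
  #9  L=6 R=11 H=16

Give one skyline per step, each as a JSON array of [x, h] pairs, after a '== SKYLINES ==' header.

== SKYLINES ==
[[37,2],[43,0]]
[[37,2],[43,1],[48,0]]
[[29,2],[33,0],[37,2],[43,1],[48,0]]
[[29,2],[33,0],[37,2],[43,1],[48,0]]
[[29,2],[33,0],[36,1],[37,2],[43,1],[50,0]]
[[29,2],[33,0],[36,1],[37,2],[43,1],[46,15],[50,0]]
[[29,2],[33,0],[36,1],[37,2],[43,1],[46,15],[50,0]]
[[29,2],[33,0],[36,1],[37,2],[43,1],[46,15],[50,0]]
[[6,16],[11,0],[29,2],[33,0],[36,1],[37,2],[43,1],[46,15],[50,0]]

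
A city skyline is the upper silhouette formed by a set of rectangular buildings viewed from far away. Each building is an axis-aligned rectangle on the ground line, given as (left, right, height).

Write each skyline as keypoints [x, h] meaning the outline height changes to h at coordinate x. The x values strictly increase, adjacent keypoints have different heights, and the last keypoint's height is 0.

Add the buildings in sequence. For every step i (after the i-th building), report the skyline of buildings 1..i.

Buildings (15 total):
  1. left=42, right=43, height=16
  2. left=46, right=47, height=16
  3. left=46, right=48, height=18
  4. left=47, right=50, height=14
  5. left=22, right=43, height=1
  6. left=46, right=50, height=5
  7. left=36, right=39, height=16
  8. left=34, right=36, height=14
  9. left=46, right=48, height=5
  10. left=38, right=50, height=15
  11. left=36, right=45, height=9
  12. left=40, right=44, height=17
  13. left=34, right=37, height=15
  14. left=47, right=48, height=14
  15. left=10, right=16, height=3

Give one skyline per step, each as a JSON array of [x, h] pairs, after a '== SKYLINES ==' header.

== SKYLINES ==
[[42,16],[43,0]]
[[42,16],[43,0],[46,16],[47,0]]
[[42,16],[43,0],[46,18],[48,0]]
[[42,16],[43,0],[46,18],[48,14],[50,0]]
[[22,1],[42,16],[43,0],[46,18],[48,14],[50,0]]
[[22,1],[42,16],[43,0],[46,18],[48,14],[50,0]]
[[22,1],[36,16],[39,1],[42,16],[43,0],[46,18],[48,14],[50,0]]
[[22,1],[34,14],[36,16],[39,1],[42,16],[43,0],[46,18],[48,14],[50,0]]
[[22,1],[34,14],[36,16],[39,1],[42,16],[43,0],[46,18],[48,14],[50,0]]
[[22,1],[34,14],[36,16],[39,15],[42,16],[43,15],[46,18],[48,15],[50,0]]
[[22,1],[34,14],[36,16],[39,15],[42,16],[43,15],[46,18],[48,15],[50,0]]
[[22,1],[34,14],[36,16],[39,15],[40,17],[44,15],[46,18],[48,15],[50,0]]
[[22,1],[34,15],[36,16],[39,15],[40,17],[44,15],[46,18],[48,15],[50,0]]
[[22,1],[34,15],[36,16],[39,15],[40,17],[44,15],[46,18],[48,15],[50,0]]
[[10,3],[16,0],[22,1],[34,15],[36,16],[39,15],[40,17],[44,15],[46,18],[48,15],[50,0]]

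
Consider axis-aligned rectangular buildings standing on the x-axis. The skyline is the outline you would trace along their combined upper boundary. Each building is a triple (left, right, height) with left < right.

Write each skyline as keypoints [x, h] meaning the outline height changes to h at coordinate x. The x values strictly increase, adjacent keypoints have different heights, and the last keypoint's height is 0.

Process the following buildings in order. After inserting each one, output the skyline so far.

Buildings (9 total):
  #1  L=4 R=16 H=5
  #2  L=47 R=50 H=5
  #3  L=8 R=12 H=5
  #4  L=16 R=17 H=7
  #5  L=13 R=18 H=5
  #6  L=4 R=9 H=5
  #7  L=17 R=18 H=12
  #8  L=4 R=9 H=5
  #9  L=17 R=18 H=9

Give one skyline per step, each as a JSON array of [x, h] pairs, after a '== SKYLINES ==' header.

== SKYLINES ==
[[4,5],[16,0]]
[[4,5],[16,0],[47,5],[50,0]]
[[4,5],[16,0],[47,5],[50,0]]
[[4,5],[16,7],[17,0],[47,5],[50,0]]
[[4,5],[16,7],[17,5],[18,0],[47,5],[50,0]]
[[4,5],[16,7],[17,5],[18,0],[47,5],[50,0]]
[[4,5],[16,7],[17,12],[18,0],[47,5],[50,0]]
[[4,5],[16,7],[17,12],[18,0],[47,5],[50,0]]
[[4,5],[16,7],[17,12],[18,0],[47,5],[50,0]]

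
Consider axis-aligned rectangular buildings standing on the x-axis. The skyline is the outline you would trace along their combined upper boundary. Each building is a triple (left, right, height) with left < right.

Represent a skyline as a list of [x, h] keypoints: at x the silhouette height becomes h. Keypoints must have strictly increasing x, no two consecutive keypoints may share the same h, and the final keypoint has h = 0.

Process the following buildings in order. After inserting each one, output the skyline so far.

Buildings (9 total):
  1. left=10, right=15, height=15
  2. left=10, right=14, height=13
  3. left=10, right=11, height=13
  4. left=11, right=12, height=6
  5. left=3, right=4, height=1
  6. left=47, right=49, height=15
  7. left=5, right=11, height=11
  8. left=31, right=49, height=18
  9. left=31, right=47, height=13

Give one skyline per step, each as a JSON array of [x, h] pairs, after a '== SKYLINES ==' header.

== SKYLINES ==
[[10,15],[15,0]]
[[10,15],[15,0]]
[[10,15],[15,0]]
[[10,15],[15,0]]
[[3,1],[4,0],[10,15],[15,0]]
[[3,1],[4,0],[10,15],[15,0],[47,15],[49,0]]
[[3,1],[4,0],[5,11],[10,15],[15,0],[47,15],[49,0]]
[[3,1],[4,0],[5,11],[10,15],[15,0],[31,18],[49,0]]
[[3,1],[4,0],[5,11],[10,15],[15,0],[31,18],[49,0]]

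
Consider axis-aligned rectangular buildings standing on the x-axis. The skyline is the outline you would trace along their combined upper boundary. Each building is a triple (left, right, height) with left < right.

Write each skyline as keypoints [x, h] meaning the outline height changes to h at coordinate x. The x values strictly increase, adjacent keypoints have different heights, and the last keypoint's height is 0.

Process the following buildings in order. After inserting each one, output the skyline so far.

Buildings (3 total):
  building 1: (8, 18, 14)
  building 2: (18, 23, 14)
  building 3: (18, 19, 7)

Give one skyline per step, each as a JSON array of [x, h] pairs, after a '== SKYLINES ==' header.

== SKYLINES ==
[[8,14],[18,0]]
[[8,14],[23,0]]
[[8,14],[23,0]]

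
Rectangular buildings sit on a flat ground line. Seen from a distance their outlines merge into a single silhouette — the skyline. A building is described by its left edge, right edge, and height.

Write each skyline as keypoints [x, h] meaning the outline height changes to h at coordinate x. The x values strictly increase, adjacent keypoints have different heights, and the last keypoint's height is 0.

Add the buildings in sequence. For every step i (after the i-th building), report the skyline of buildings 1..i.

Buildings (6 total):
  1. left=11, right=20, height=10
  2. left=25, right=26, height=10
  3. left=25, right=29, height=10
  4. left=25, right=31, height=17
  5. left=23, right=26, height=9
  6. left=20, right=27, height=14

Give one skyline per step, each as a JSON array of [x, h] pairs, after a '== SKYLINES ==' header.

== SKYLINES ==
[[11,10],[20,0]]
[[11,10],[20,0],[25,10],[26,0]]
[[11,10],[20,0],[25,10],[29,0]]
[[11,10],[20,0],[25,17],[31,0]]
[[11,10],[20,0],[23,9],[25,17],[31,0]]
[[11,10],[20,14],[25,17],[31,0]]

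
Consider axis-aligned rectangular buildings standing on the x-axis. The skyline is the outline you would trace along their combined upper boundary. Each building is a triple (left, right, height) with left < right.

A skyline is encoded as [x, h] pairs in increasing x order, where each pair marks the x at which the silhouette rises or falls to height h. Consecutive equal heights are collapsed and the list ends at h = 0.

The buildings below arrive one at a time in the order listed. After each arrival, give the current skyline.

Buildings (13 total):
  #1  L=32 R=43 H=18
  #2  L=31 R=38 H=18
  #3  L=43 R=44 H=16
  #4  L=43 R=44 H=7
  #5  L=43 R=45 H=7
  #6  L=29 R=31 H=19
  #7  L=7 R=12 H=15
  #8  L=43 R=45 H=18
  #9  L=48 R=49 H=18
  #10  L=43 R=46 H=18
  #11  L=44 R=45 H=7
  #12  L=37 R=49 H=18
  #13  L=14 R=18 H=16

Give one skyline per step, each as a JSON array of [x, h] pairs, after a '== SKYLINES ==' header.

== SKYLINES ==
[[32,18],[43,0]]
[[31,18],[43,0]]
[[31,18],[43,16],[44,0]]
[[31,18],[43,16],[44,0]]
[[31,18],[43,16],[44,7],[45,0]]
[[29,19],[31,18],[43,16],[44,7],[45,0]]
[[7,15],[12,0],[29,19],[31,18],[43,16],[44,7],[45,0]]
[[7,15],[12,0],[29,19],[31,18],[45,0]]
[[7,15],[12,0],[29,19],[31,18],[45,0],[48,18],[49,0]]
[[7,15],[12,0],[29,19],[31,18],[46,0],[48,18],[49,0]]
[[7,15],[12,0],[29,19],[31,18],[46,0],[48,18],[49,0]]
[[7,15],[12,0],[29,19],[31,18],[49,0]]
[[7,15],[12,0],[14,16],[18,0],[29,19],[31,18],[49,0]]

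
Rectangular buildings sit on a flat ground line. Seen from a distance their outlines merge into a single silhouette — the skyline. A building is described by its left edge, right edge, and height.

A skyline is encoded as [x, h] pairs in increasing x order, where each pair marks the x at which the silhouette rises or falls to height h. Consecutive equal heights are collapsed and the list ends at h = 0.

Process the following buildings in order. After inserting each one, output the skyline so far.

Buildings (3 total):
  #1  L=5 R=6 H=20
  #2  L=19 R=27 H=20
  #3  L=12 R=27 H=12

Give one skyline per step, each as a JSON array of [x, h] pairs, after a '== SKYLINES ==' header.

== SKYLINES ==
[[5,20],[6,0]]
[[5,20],[6,0],[19,20],[27,0]]
[[5,20],[6,0],[12,12],[19,20],[27,0]]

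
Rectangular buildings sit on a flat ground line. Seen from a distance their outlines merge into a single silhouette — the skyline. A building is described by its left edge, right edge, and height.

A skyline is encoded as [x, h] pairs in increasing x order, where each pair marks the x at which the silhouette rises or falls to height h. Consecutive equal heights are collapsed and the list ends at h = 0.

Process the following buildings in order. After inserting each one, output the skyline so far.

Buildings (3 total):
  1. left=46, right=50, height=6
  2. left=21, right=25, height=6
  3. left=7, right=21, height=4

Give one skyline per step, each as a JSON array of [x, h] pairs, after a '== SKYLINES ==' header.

== SKYLINES ==
[[46,6],[50,0]]
[[21,6],[25,0],[46,6],[50,0]]
[[7,4],[21,6],[25,0],[46,6],[50,0]]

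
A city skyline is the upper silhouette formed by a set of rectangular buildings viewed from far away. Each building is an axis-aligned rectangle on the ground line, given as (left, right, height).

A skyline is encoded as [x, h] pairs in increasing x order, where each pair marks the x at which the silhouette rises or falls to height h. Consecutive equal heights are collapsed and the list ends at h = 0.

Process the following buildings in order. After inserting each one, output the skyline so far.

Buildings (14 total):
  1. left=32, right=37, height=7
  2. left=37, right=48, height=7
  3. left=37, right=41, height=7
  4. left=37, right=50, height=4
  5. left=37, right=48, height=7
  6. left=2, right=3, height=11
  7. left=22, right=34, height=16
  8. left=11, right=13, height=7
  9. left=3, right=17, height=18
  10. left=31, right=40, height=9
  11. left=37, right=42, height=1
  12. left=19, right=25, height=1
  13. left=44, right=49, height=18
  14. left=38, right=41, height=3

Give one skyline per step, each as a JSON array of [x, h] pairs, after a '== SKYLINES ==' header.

== SKYLINES ==
[[32,7],[37,0]]
[[32,7],[48,0]]
[[32,7],[48,0]]
[[32,7],[48,4],[50,0]]
[[32,7],[48,4],[50,0]]
[[2,11],[3,0],[32,7],[48,4],[50,0]]
[[2,11],[3,0],[22,16],[34,7],[48,4],[50,0]]
[[2,11],[3,0],[11,7],[13,0],[22,16],[34,7],[48,4],[50,0]]
[[2,11],[3,18],[17,0],[22,16],[34,7],[48,4],[50,0]]
[[2,11],[3,18],[17,0],[22,16],[34,9],[40,7],[48,4],[50,0]]
[[2,11],[3,18],[17,0],[22,16],[34,9],[40,7],[48,4],[50,0]]
[[2,11],[3,18],[17,0],[19,1],[22,16],[34,9],[40,7],[48,4],[50,0]]
[[2,11],[3,18],[17,0],[19,1],[22,16],[34,9],[40,7],[44,18],[49,4],[50,0]]
[[2,11],[3,18],[17,0],[19,1],[22,16],[34,9],[40,7],[44,18],[49,4],[50,0]]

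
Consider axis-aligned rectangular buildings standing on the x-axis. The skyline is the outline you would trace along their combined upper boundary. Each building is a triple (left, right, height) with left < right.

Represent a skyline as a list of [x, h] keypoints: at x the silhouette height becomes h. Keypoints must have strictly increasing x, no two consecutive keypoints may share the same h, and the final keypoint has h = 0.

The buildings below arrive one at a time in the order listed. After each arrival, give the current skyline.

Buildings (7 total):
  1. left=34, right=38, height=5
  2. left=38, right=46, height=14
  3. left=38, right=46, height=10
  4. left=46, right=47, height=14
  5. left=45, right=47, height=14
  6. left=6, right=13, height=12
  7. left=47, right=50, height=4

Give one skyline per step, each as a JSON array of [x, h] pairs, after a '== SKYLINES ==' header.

== SKYLINES ==
[[34,5],[38,0]]
[[34,5],[38,14],[46,0]]
[[34,5],[38,14],[46,0]]
[[34,5],[38,14],[47,0]]
[[34,5],[38,14],[47,0]]
[[6,12],[13,0],[34,5],[38,14],[47,0]]
[[6,12],[13,0],[34,5],[38,14],[47,4],[50,0]]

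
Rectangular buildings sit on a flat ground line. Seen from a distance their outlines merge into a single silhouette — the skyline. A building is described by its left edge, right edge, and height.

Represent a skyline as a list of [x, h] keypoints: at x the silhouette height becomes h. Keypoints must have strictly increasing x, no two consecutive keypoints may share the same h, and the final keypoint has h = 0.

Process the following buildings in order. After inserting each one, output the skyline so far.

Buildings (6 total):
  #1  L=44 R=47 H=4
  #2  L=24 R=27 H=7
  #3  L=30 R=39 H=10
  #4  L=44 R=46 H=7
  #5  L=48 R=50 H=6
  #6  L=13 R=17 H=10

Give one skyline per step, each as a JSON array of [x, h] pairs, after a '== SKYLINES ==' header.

== SKYLINES ==
[[44,4],[47,0]]
[[24,7],[27,0],[44,4],[47,0]]
[[24,7],[27,0],[30,10],[39,0],[44,4],[47,0]]
[[24,7],[27,0],[30,10],[39,0],[44,7],[46,4],[47,0]]
[[24,7],[27,0],[30,10],[39,0],[44,7],[46,4],[47,0],[48,6],[50,0]]
[[13,10],[17,0],[24,7],[27,0],[30,10],[39,0],[44,7],[46,4],[47,0],[48,6],[50,0]]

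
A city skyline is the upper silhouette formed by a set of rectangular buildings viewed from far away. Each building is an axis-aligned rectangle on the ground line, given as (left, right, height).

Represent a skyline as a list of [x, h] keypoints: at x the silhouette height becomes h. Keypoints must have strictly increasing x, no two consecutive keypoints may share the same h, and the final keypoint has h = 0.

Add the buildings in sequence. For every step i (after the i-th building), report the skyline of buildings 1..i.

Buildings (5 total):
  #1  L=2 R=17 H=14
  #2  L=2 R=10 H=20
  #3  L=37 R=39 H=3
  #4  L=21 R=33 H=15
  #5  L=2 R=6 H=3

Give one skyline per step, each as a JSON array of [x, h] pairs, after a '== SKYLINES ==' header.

== SKYLINES ==
[[2,14],[17,0]]
[[2,20],[10,14],[17,0]]
[[2,20],[10,14],[17,0],[37,3],[39,0]]
[[2,20],[10,14],[17,0],[21,15],[33,0],[37,3],[39,0]]
[[2,20],[10,14],[17,0],[21,15],[33,0],[37,3],[39,0]]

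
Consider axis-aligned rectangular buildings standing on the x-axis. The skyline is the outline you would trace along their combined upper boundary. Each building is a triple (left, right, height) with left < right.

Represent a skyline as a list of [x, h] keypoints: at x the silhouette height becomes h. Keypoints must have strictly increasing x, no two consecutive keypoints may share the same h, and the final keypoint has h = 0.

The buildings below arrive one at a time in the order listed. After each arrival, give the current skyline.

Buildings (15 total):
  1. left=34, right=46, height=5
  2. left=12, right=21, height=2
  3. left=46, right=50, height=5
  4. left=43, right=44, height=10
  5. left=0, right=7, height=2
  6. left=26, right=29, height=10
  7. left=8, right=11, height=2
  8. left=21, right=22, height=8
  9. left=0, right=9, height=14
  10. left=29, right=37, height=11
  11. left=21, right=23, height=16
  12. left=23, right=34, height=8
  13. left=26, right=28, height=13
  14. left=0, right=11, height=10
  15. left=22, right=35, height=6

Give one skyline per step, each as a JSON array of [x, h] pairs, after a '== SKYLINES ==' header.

== SKYLINES ==
[[34,5],[46,0]]
[[12,2],[21,0],[34,5],[46,0]]
[[12,2],[21,0],[34,5],[50,0]]
[[12,2],[21,0],[34,5],[43,10],[44,5],[50,0]]
[[0,2],[7,0],[12,2],[21,0],[34,5],[43,10],[44,5],[50,0]]
[[0,2],[7,0],[12,2],[21,0],[26,10],[29,0],[34,5],[43,10],[44,5],[50,0]]
[[0,2],[7,0],[8,2],[11,0],[12,2],[21,0],[26,10],[29,0],[34,5],[43,10],[44,5],[50,0]]
[[0,2],[7,0],[8,2],[11,0],[12,2],[21,8],[22,0],[26,10],[29,0],[34,5],[43,10],[44,5],[50,0]]
[[0,14],[9,2],[11,0],[12,2],[21,8],[22,0],[26,10],[29,0],[34,5],[43,10],[44,5],[50,0]]
[[0,14],[9,2],[11,0],[12,2],[21,8],[22,0],[26,10],[29,11],[37,5],[43,10],[44,5],[50,0]]
[[0,14],[9,2],[11,0],[12,2],[21,16],[23,0],[26,10],[29,11],[37,5],[43,10],[44,5],[50,0]]
[[0,14],[9,2],[11,0],[12,2],[21,16],[23,8],[26,10],[29,11],[37,5],[43,10],[44,5],[50,0]]
[[0,14],[9,2],[11,0],[12,2],[21,16],[23,8],[26,13],[28,10],[29,11],[37,5],[43,10],[44,5],[50,0]]
[[0,14],[9,10],[11,0],[12,2],[21,16],[23,8],[26,13],[28,10],[29,11],[37,5],[43,10],[44,5],[50,0]]
[[0,14],[9,10],[11,0],[12,2],[21,16],[23,8],[26,13],[28,10],[29,11],[37,5],[43,10],[44,5],[50,0]]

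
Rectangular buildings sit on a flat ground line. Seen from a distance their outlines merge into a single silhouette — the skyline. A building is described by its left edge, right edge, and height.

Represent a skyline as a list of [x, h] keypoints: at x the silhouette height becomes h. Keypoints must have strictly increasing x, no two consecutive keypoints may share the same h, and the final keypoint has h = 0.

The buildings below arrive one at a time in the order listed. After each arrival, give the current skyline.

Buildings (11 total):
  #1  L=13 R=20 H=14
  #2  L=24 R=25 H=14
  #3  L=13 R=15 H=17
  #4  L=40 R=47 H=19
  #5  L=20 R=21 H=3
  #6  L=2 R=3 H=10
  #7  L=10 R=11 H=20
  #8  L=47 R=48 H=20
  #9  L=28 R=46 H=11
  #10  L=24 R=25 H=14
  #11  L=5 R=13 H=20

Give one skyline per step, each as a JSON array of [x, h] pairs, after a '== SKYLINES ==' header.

== SKYLINES ==
[[13,14],[20,0]]
[[13,14],[20,0],[24,14],[25,0]]
[[13,17],[15,14],[20,0],[24,14],[25,0]]
[[13,17],[15,14],[20,0],[24,14],[25,0],[40,19],[47,0]]
[[13,17],[15,14],[20,3],[21,0],[24,14],[25,0],[40,19],[47,0]]
[[2,10],[3,0],[13,17],[15,14],[20,3],[21,0],[24,14],[25,0],[40,19],[47,0]]
[[2,10],[3,0],[10,20],[11,0],[13,17],[15,14],[20,3],[21,0],[24,14],[25,0],[40,19],[47,0]]
[[2,10],[3,0],[10,20],[11,0],[13,17],[15,14],[20,3],[21,0],[24,14],[25,0],[40,19],[47,20],[48,0]]
[[2,10],[3,0],[10,20],[11,0],[13,17],[15,14],[20,3],[21,0],[24,14],[25,0],[28,11],[40,19],[47,20],[48,0]]
[[2,10],[3,0],[10,20],[11,0],[13,17],[15,14],[20,3],[21,0],[24,14],[25,0],[28,11],[40,19],[47,20],[48,0]]
[[2,10],[3,0],[5,20],[13,17],[15,14],[20,3],[21,0],[24,14],[25,0],[28,11],[40,19],[47,20],[48,0]]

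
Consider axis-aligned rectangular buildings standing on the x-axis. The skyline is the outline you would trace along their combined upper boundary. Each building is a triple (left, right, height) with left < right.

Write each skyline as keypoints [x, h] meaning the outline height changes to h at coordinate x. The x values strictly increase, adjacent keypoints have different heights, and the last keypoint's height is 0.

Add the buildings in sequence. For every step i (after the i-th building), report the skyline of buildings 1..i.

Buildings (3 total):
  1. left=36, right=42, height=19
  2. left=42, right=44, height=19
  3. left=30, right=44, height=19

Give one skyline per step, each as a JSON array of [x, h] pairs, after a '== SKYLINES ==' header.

== SKYLINES ==
[[36,19],[42,0]]
[[36,19],[44,0]]
[[30,19],[44,0]]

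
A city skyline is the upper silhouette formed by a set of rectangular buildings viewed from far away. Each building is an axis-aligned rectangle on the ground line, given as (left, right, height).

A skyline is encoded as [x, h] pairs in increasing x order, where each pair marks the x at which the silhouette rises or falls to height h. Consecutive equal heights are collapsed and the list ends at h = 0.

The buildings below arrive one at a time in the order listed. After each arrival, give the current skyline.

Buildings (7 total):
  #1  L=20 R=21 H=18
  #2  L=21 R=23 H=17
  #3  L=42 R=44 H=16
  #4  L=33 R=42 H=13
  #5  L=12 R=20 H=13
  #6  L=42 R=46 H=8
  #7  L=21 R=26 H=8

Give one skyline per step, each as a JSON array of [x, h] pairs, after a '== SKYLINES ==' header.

== SKYLINES ==
[[20,18],[21,0]]
[[20,18],[21,17],[23,0]]
[[20,18],[21,17],[23,0],[42,16],[44,0]]
[[20,18],[21,17],[23,0],[33,13],[42,16],[44,0]]
[[12,13],[20,18],[21,17],[23,0],[33,13],[42,16],[44,0]]
[[12,13],[20,18],[21,17],[23,0],[33,13],[42,16],[44,8],[46,0]]
[[12,13],[20,18],[21,17],[23,8],[26,0],[33,13],[42,16],[44,8],[46,0]]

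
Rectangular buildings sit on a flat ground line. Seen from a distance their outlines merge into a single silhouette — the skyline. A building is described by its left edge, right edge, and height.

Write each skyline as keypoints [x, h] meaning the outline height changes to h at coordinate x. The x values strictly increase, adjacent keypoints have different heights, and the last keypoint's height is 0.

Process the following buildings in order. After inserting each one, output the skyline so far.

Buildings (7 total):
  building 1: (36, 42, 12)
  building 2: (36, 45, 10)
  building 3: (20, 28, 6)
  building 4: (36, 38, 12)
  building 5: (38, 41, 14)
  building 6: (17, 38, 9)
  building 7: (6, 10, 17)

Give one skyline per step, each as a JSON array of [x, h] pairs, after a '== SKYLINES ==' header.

== SKYLINES ==
[[36,12],[42,0]]
[[36,12],[42,10],[45,0]]
[[20,6],[28,0],[36,12],[42,10],[45,0]]
[[20,6],[28,0],[36,12],[42,10],[45,0]]
[[20,6],[28,0],[36,12],[38,14],[41,12],[42,10],[45,0]]
[[17,9],[36,12],[38,14],[41,12],[42,10],[45,0]]
[[6,17],[10,0],[17,9],[36,12],[38,14],[41,12],[42,10],[45,0]]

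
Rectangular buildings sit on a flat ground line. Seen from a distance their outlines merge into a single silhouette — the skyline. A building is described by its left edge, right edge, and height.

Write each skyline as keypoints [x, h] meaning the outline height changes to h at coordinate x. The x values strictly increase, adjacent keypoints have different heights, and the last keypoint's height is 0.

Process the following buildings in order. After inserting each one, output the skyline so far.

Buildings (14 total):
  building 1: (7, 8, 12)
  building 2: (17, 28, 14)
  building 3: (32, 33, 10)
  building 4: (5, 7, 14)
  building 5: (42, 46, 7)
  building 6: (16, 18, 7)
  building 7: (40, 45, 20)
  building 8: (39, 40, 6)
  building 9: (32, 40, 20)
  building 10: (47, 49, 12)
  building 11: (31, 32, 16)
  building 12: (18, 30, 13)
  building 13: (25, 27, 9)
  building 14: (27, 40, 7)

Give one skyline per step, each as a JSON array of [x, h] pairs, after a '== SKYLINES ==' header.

== SKYLINES ==
[[7,12],[8,0]]
[[7,12],[8,0],[17,14],[28,0]]
[[7,12],[8,0],[17,14],[28,0],[32,10],[33,0]]
[[5,14],[7,12],[8,0],[17,14],[28,0],[32,10],[33,0]]
[[5,14],[7,12],[8,0],[17,14],[28,0],[32,10],[33,0],[42,7],[46,0]]
[[5,14],[7,12],[8,0],[16,7],[17,14],[28,0],[32,10],[33,0],[42,7],[46,0]]
[[5,14],[7,12],[8,0],[16,7],[17,14],[28,0],[32,10],[33,0],[40,20],[45,7],[46,0]]
[[5,14],[7,12],[8,0],[16,7],[17,14],[28,0],[32,10],[33,0],[39,6],[40,20],[45,7],[46,0]]
[[5,14],[7,12],[8,0],[16,7],[17,14],[28,0],[32,20],[45,7],[46,0]]
[[5,14],[7,12],[8,0],[16,7],[17,14],[28,0],[32,20],[45,7],[46,0],[47,12],[49,0]]
[[5,14],[7,12],[8,0],[16,7],[17,14],[28,0],[31,16],[32,20],[45,7],[46,0],[47,12],[49,0]]
[[5,14],[7,12],[8,0],[16,7],[17,14],[28,13],[30,0],[31,16],[32,20],[45,7],[46,0],[47,12],[49,0]]
[[5,14],[7,12],[8,0],[16,7],[17,14],[28,13],[30,0],[31,16],[32,20],[45,7],[46,0],[47,12],[49,0]]
[[5,14],[7,12],[8,0],[16,7],[17,14],[28,13],[30,7],[31,16],[32,20],[45,7],[46,0],[47,12],[49,0]]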